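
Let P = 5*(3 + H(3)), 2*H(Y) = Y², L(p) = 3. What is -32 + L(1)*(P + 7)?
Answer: 203/2 ≈ 101.50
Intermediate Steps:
H(Y) = Y²/2
P = 75/2 (P = 5*(3 + (½)*3²) = 5*(3 + (½)*9) = 5*(3 + 9/2) = 5*(15/2) = 75/2 ≈ 37.500)
-32 + L(1)*(P + 7) = -32 + 3*(75/2 + 7) = -32 + 3*(89/2) = -32 + 267/2 = 203/2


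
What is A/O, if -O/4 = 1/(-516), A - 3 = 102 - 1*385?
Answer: -36120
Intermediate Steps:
A = -280 (A = 3 + (102 - 1*385) = 3 + (102 - 385) = 3 - 283 = -280)
O = 1/129 (O = -4/(-516) = -4*(-1/516) = 1/129 ≈ 0.0077519)
A/O = -280/1/129 = -280*129 = -36120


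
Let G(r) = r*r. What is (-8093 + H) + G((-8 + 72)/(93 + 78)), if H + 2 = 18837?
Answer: 314110918/29241 ≈ 10742.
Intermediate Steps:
G(r) = r**2
H = 18835 (H = -2 + 18837 = 18835)
(-8093 + H) + G((-8 + 72)/(93 + 78)) = (-8093 + 18835) + ((-8 + 72)/(93 + 78))**2 = 10742 + (64/171)**2 = 10742 + 4096/29241 = 314110918/29241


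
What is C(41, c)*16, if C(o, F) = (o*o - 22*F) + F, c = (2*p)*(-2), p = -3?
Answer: 22864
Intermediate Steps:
c = 12 (c = (2*(-3))*(-2) = -6*(-2) = 12)
C(o, F) = o² - 21*F (C(o, F) = (o² - 22*F) + F = o² - 21*F)
C(41, c)*16 = (41² - 21*12)*16 = (1681 - 252)*16 = 1429*16 = 22864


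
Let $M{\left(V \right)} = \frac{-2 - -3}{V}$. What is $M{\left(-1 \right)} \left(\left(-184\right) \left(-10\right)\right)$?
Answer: $-1840$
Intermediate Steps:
$M{\left(V \right)} = \frac{1}{V}$ ($M{\left(V \right)} = \frac{-2 + 3}{V} = 1 \frac{1}{V} = \frac{1}{V}$)
$M{\left(-1 \right)} \left(\left(-184\right) \left(-10\right)\right) = \frac{\left(-184\right) \left(-10\right)}{-1} = \left(-1\right) 1840 = -1840$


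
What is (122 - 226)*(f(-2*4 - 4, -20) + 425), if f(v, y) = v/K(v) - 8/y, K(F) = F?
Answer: -221728/5 ≈ -44346.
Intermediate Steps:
f(v, y) = 1 - 8/y (f(v, y) = v/v - 8/y = 1 - 8/y)
(122 - 226)*(f(-2*4 - 4, -20) + 425) = (122 - 226)*((-8 - 20)/(-20) + 425) = -104*(-1/20*(-28) + 425) = -104*(7/5 + 425) = -104*2132/5 = -221728/5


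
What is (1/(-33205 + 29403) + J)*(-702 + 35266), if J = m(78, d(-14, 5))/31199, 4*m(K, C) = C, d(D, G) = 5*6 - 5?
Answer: -128517593/59309299 ≈ -2.1669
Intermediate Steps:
d(D, G) = 25 (d(D, G) = 30 - 5 = 25)
m(K, C) = C/4
J = 25/124796 (J = ((1/4)*25)/31199 = (25/4)*(1/31199) = 25/124796 ≈ 0.00020033)
(1/(-33205 + 29403) + J)*(-702 + 35266) = (1/(-33205 + 29403) + 25/124796)*(-702 + 35266) = (1/(-3802) + 25/124796)*34564 = (-1/3802 + 25/124796)*34564 = -14873/237237196*34564 = -128517593/59309299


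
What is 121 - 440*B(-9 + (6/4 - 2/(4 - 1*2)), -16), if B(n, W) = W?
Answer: 7161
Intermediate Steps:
121 - 440*B(-9 + (6/4 - 2/(4 - 1*2)), -16) = 121 - 440*(-16) = 121 + 7040 = 7161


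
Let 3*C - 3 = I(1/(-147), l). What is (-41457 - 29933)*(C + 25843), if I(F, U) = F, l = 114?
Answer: -813646322170/441 ≈ -1.8450e+9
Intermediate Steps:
C = 440/441 (C = 1 + (⅓)/(-147) = 1 + (⅓)*(-1/147) = 1 - 1/441 = 440/441 ≈ 0.99773)
(-41457 - 29933)*(C + 25843) = (-41457 - 29933)*(440/441 + 25843) = -71390*11397203/441 = -813646322170/441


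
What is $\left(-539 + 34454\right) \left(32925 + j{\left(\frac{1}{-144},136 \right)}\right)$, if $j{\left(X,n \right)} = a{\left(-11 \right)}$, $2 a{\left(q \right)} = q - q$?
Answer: $1116651375$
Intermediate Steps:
$a{\left(q \right)} = 0$ ($a{\left(q \right)} = \frac{q - q}{2} = \frac{1}{2} \cdot 0 = 0$)
$j{\left(X,n \right)} = 0$
$\left(-539 + 34454\right) \left(32925 + j{\left(\frac{1}{-144},136 \right)}\right) = \left(-539 + 34454\right) \left(32925 + 0\right) = 33915 \cdot 32925 = 1116651375$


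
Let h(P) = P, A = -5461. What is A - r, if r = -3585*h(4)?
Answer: 8879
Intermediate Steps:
r = -14340 (r = -3585*4 = -14340)
A - r = -5461 - 1*(-14340) = -5461 + 14340 = 8879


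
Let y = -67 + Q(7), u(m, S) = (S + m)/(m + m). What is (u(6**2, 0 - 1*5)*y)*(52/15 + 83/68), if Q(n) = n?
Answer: -148211/1224 ≈ -121.09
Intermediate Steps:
u(m, S) = (S + m)/(2*m) (u(m, S) = (S + m)/((2*m)) = (S + m)*(1/(2*m)) = (S + m)/(2*m))
y = -60 (y = -67 + 7 = -60)
(u(6**2, 0 - 1*5)*y)*(52/15 + 83/68) = ((((0 - 1*5) + 6**2)/(2*(6**2)))*(-60))*(52/15 + 83/68) = (((1/2)*((0 - 5) + 36)/36)*(-60))*(52*(1/15) + 83*(1/68)) = (((1/2)*(1/36)*(-5 + 36))*(-60))*(52/15 + 83/68) = (((1/2)*(1/36)*31)*(-60))*(4781/1020) = ((31/72)*(-60))*(4781/1020) = -155/6*4781/1020 = -148211/1224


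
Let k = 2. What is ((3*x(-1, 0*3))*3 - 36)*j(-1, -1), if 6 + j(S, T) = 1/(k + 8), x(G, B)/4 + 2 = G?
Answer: 4248/5 ≈ 849.60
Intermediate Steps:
x(G, B) = -8 + 4*G
j(S, T) = -59/10 (j(S, T) = -6 + 1/(2 + 8) = -6 + 1/10 = -59/10)
((3*x(-1, 0*3))*3 - 36)*j(-1, -1) = ((3*(-8 + 4*(-1)))*3 - 36)*(-59/10) = ((3*(-8 - 4))*3 - 36)*(-59/10) = ((3*(-12))*3 - 36)*(-59/10) = (-36*3 - 36)*(-59/10) = (-108 - 36)*(-59/10) = -144*(-59/10) = 4248/5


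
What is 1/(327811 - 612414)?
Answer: -1/284603 ≈ -3.5137e-6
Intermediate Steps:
1/(327811 - 612414) = 1/(-284603) = -1/284603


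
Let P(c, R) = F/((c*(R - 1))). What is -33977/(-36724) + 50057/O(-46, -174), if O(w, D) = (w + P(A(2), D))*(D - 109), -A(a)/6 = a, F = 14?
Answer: 342081262609/71700561908 ≈ 4.7710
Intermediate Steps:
A(a) = -6*a
P(c, R) = 14/(c*(-1 + R)) (P(c, R) = 14/((c*(R - 1))) = 14/((c*(-1 + R))) = 14*(1/(c*(-1 + R))) = 14/(c*(-1 + R)))
O(w, D) = (-109 + D)*(w - 7/(6*(-1 + D))) (O(w, D) = (w + 14/(((-6*2))*(-1 + D)))*(D - 109) = (w + 14/(-12*(-1 + D)))*(-109 + D) = (w + 14*(-1/12)/(-1 + D))*(-109 + D) = (w - 7/(6*(-1 + D)))*(-109 + D) = (-109 + D)*(w - 7/(6*(-1 + D))))
-33977/(-36724) + 50057/O(-46, -174) = -33977/(-36724) + 50057/(((763 - 7*(-174) + 6*(-46)*(-1 - 174)*(-109 - 174))/(6*(-1 - 174)))) = -33977*(-1/36724) + 50057/(((1/6)*(763 + 1218 + 6*(-46)*(-175)*(-283))/(-175))) = 33977/36724 + 50057/(((1/6)*(-1/175)*(763 + 1218 - 13668900))) = 33977/36724 + 50057/(((1/6)*(-1/175)*(-13666919))) = 33977/36724 + 50057/(1952417/150) = 33977/36724 + 50057*(150/1952417) = 33977/36724 + 7508550/1952417 = 342081262609/71700561908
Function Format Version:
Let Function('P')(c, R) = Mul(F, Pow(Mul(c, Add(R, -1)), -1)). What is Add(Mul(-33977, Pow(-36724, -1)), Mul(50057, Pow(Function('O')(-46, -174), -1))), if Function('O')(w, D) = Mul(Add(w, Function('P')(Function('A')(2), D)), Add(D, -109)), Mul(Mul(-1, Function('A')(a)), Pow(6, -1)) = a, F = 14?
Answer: Rational(342081262609, 71700561908) ≈ 4.7710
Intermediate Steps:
Function('A')(a) = Mul(-6, a)
Function('P')(c, R) = Mul(14, Pow(c, -1), Pow(Add(-1, R), -1)) (Function('P')(c, R) = Mul(14, Pow(Mul(c, Add(R, -1)), -1)) = Mul(14, Pow(Mul(c, Add(-1, R)), -1)) = Mul(14, Mul(Pow(c, -1), Pow(Add(-1, R), -1))) = Mul(14, Pow(c, -1), Pow(Add(-1, R), -1)))
Function('O')(w, D) = Mul(Add(-109, D), Add(w, Mul(Rational(-7, 6), Pow(Add(-1, D), -1)))) (Function('O')(w, D) = Mul(Add(w, Mul(14, Pow(Mul(-6, 2), -1), Pow(Add(-1, D), -1))), Add(D, -109)) = Mul(Add(w, Mul(14, Pow(-12, -1), Pow(Add(-1, D), -1))), Add(-109, D)) = Mul(Add(w, Mul(14, Rational(-1, 12), Pow(Add(-1, D), -1))), Add(-109, D)) = Mul(Add(w, Mul(Rational(-7, 6), Pow(Add(-1, D), -1))), Add(-109, D)) = Mul(Add(-109, D), Add(w, Mul(Rational(-7, 6), Pow(Add(-1, D), -1)))))
Add(Mul(-33977, Pow(-36724, -1)), Mul(50057, Pow(Function('O')(-46, -174), -1))) = Add(Mul(-33977, Pow(-36724, -1)), Mul(50057, Pow(Mul(Rational(1, 6), Pow(Add(-1, -174), -1), Add(763, Mul(-7, -174), Mul(6, -46, Add(-1, -174), Add(-109, -174)))), -1))) = Add(Mul(-33977, Rational(-1, 36724)), Mul(50057, Pow(Mul(Rational(1, 6), Pow(-175, -1), Add(763, 1218, Mul(6, -46, -175, -283))), -1))) = Add(Rational(33977, 36724), Mul(50057, Pow(Mul(Rational(1, 6), Rational(-1, 175), Add(763, 1218, -13668900)), -1))) = Add(Rational(33977, 36724), Mul(50057, Pow(Mul(Rational(1, 6), Rational(-1, 175), -13666919), -1))) = Add(Rational(33977, 36724), Mul(50057, Pow(Rational(1952417, 150), -1))) = Add(Rational(33977, 36724), Mul(50057, Rational(150, 1952417))) = Add(Rational(33977, 36724), Rational(7508550, 1952417)) = Rational(342081262609, 71700561908)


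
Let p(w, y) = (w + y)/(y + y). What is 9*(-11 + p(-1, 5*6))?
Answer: -1893/20 ≈ -94.650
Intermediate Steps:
p(w, y) = (w + y)/(2*y) (p(w, y) = (w + y)/((2*y)) = (w + y)*(1/(2*y)) = (w + y)/(2*y))
9*(-11 + p(-1, 5*6)) = 9*(-11 + (-1 + 5*6)/(2*((5*6)))) = 9*(-11 + (½)*(-1 + 30)/30) = 9*(-11 + (½)*(1/30)*29) = 9*(-11 + 29/60) = 9*(-631/60) = -1893/20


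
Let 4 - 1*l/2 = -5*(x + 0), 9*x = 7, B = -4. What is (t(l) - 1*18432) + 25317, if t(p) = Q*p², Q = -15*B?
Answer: 589175/27 ≈ 21821.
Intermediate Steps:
Q = 60 (Q = -15*(-4) = 60)
x = 7/9 (x = (⅑)*7 = 7/9 ≈ 0.77778)
l = 142/9 (l = 8 - (-10)*(7/9 + 0) = 8 - (-10)*7/9 = 8 - 2*(-35/9) = 8 + 70/9 = 142/9 ≈ 15.778)
t(p) = 60*p²
(t(l) - 1*18432) + 25317 = (60*(142/9)² - 1*18432) + 25317 = (60*(20164/81) - 18432) + 25317 = (403280/27 - 18432) + 25317 = -94384/27 + 25317 = 589175/27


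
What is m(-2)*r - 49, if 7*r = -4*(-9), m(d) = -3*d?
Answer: -127/7 ≈ -18.143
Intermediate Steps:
r = 36/7 (r = (-4*(-9))/7 = (⅐)*36 = 36/7 ≈ 5.1429)
m(-2)*r - 49 = -3*(-2)*(36/7) - 49 = 6*(36/7) - 49 = 216/7 - 49 = -127/7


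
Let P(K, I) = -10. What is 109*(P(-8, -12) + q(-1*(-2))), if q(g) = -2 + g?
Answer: -1090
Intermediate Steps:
109*(P(-8, -12) + q(-1*(-2))) = 109*(-10 + (-2 - 1*(-2))) = 109*(-10 + (-2 + 2)) = 109*(-10 + 0) = 109*(-10) = -1090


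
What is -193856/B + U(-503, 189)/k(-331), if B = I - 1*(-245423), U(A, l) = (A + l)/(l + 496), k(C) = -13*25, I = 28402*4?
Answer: -43044456266/79929276375 ≈ -0.53853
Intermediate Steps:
I = 113608
k(C) = -325
U(A, l) = (A + l)/(496 + l)
B = 359031 (B = 113608 - 1*(-245423) = 113608 + 245423 = 359031)
-193856/B + U(-503, 189)/k(-331) = -193856/359031 + ((-503 + 189)/(496 + 189))/(-325) = -193856*1/359031 + (-314/685)*(-1/325) = -193856/359031 + ((1/685)*(-314))*(-1/325) = -193856/359031 - 314/685*(-1/325) = -193856/359031 + 314/222625 = -43044456266/79929276375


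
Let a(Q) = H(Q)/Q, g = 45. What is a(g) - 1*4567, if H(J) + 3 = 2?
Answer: -205516/45 ≈ -4567.0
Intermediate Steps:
H(J) = -1 (H(J) = -3 + 2 = -1)
a(Q) = -1/Q
a(g) - 1*4567 = -1/45 - 1*4567 = -1*1/45 - 4567 = -1/45 - 4567 = -205516/45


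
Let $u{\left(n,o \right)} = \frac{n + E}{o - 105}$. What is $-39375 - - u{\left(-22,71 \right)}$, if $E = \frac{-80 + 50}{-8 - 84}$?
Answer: $- \frac{61581503}{1564} \approx -39374.0$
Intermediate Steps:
$E = \frac{15}{46}$ ($E = - \frac{30}{-92} = \left(-30\right) \left(- \frac{1}{92}\right) = \frac{15}{46} \approx 0.32609$)
$u{\left(n,o \right)} = \frac{\frac{15}{46} + n}{-105 + o}$ ($u{\left(n,o \right)} = \frac{n + \frac{15}{46}}{o - 105} = \frac{\frac{15}{46} + n}{o - 105} = \frac{\frac{15}{46} + n}{-105 + o}$)
$-39375 - - u{\left(-22,71 \right)} = -39375 - - \frac{\frac{15}{46} - 22}{-105 + 71} = -39375 - - \frac{-997}{\left(-34\right) 46} = -39375 - - \frac{\left(-1\right) \left(-997\right)}{34 \cdot 46} = -39375 - \left(-1\right) \frac{997}{1564} = -39375 - - \frac{997}{1564} = -39375 + \frac{997}{1564} = - \frac{61581503}{1564}$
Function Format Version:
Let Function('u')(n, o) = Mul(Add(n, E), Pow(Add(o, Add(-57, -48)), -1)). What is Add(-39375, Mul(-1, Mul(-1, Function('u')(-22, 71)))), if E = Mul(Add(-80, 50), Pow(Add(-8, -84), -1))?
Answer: Rational(-61581503, 1564) ≈ -39374.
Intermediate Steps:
E = Rational(15, 46) (E = Mul(-30, Pow(-92, -1)) = Mul(-30, Rational(-1, 92)) = Rational(15, 46) ≈ 0.32609)
Function('u')(n, o) = Mul(Pow(Add(-105, o), -1), Add(Rational(15, 46), n)) (Function('u')(n, o) = Mul(Add(n, Rational(15, 46)), Pow(Add(o, Add(-57, -48)), -1)) = Mul(Add(Rational(15, 46), n), Pow(Add(o, -105), -1)) = Mul(Add(Rational(15, 46), n), Pow(Add(-105, o), -1)) = Mul(Pow(Add(-105, o), -1), Add(Rational(15, 46), n)))
Add(-39375, Mul(-1, Mul(-1, Function('u')(-22, 71)))) = Add(-39375, Mul(-1, Mul(-1, Mul(Pow(Add(-105, 71), -1), Add(Rational(15, 46), -22))))) = Add(-39375, Mul(-1, Mul(-1, Mul(Pow(-34, -1), Rational(-997, 46))))) = Add(-39375, Mul(-1, Mul(-1, Mul(Rational(-1, 34), Rational(-997, 46))))) = Add(-39375, Mul(-1, Mul(-1, Rational(997, 1564)))) = Add(-39375, Mul(-1, Rational(-997, 1564))) = Add(-39375, Rational(997, 1564)) = Rational(-61581503, 1564)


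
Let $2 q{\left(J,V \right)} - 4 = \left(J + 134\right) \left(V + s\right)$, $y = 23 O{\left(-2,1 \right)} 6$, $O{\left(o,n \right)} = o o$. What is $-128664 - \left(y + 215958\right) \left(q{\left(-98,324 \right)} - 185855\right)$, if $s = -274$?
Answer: $40044045366$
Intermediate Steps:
$O{\left(o,n \right)} = o^{2}$
$y = 552$ ($y = 23 \left(-2\right)^{2} \cdot 6 = 23 \cdot 4 \cdot 6 = 92 \cdot 6 = 552$)
$q{\left(J,V \right)} = 2 + \frac{\left(-274 + V\right) \left(134 + J\right)}{2}$ ($q{\left(J,V \right)} = 2 + \frac{\left(J + 134\right) \left(V - 274\right)}{2} = 2 + \frac{\left(134 + J\right) \left(-274 + V\right)}{2} = 2 + \frac{\left(-274 + V\right) \left(134 + J\right)}{2}$)
$-128664 - \left(y + 215958\right) \left(q{\left(-98,324 \right)} - 185855\right) = -128664 - \left(552 + 215958\right) \left(\left(-18356 - -13426 + 67 \cdot 324 + \frac{1}{2} \left(-98\right) 324\right) - 185855\right) = -128664 - 216510 \left(\left(-18356 + 13426 + 21708 - 15876\right) - 185855\right) = -128664 - 216510 \left(902 - 185855\right) = -128664 - 216510 \left(-184953\right) = -128664 - -40044174030 = -128664 + 40044174030 = 40044045366$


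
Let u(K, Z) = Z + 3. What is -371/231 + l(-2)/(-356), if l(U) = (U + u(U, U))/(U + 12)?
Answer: -188647/117480 ≈ -1.6058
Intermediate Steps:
u(K, Z) = 3 + Z
l(U) = (3 + 2*U)/(12 + U) (l(U) = (U + (3 + U))/(U + 12) = (3 + 2*U)/(12 + U))
-371/231 + l(-2)/(-356) = -371/231 + ((3 + 2*(-2))/(12 - 2))/(-356) = -371*1/231 + ((3 - 4)/10)*(-1/356) = -53/33 + ((⅒)*(-1))*(-1/356) = -53/33 - ⅒*(-1/356) = -53/33 + 1/3560 = -188647/117480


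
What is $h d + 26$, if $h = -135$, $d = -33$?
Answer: $4481$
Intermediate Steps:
$h d + 26 = \left(-135\right) \left(-33\right) + 26 = 4455 + 26 = 4481$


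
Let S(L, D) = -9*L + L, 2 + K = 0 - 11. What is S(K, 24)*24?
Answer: 2496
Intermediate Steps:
K = -13 (K = -2 + (0 - 11) = -2 - 11 = -13)
S(L, D) = -8*L
S(K, 24)*24 = -8*(-13)*24 = 104*24 = 2496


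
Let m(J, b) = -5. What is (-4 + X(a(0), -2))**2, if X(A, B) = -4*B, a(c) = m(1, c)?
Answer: 16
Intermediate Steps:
a(c) = -5
(-4 + X(a(0), -2))**2 = (-4 - 4*(-2))**2 = (-4 + 8)**2 = 4**2 = 16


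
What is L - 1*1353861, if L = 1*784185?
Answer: -569676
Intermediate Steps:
L = 784185
L - 1*1353861 = 784185 - 1*1353861 = 784185 - 1353861 = -569676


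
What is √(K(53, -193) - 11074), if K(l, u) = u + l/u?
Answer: 2*I*√104923678/193 ≈ 106.15*I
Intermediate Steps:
√(K(53, -193) - 11074) = √((-193 + 53/(-193)) - 11074) = √((-193 + 53*(-1/193)) - 11074) = √((-193 - 53/193) - 11074) = √(-37302/193 - 11074) = √(-2174584/193) = 2*I*√104923678/193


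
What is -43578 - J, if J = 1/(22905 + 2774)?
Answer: -1119039463/25679 ≈ -43578.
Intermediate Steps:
J = 1/25679 ≈ 3.8942e-5
-43578 - J = -43578 - 1*1/25679 = -43578 - 1/25679 = -1119039463/25679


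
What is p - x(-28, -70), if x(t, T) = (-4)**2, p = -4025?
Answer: -4041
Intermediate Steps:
x(t, T) = 16
p - x(-28, -70) = -4025 - 1*16 = -4025 - 16 = -4041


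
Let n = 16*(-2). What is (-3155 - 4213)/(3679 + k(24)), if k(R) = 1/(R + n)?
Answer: -58944/29431 ≈ -2.0028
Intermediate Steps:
n = -32
k(R) = 1/(-32 + R) (k(R) = 1/(R - 32) = 1/(-32 + R))
(-3155 - 4213)/(3679 + k(24)) = (-3155 - 4213)/(3679 + 1/(-32 + 24)) = -7368/(3679 + 1/(-8)) = -7368/(3679 - ⅛) = -7368/29431/8 = -7368*8/29431 = -58944/29431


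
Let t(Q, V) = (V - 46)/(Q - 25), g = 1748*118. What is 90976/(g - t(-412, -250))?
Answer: 2484782/5633567 ≈ 0.44107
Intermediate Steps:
g = 206264
t(Q, V) = (-46 + V)/(-25 + Q)
90976/(g - t(-412, -250)) = 90976/(206264 - (-46 - 250)/(-25 - 412)) = 90976/(206264 - (-296)/(-437)) = 90976/(206264 - (-1)*(-296)/437) = 90976/(206264 - 1*296/437) = 90976/(206264 - 296/437) = 90976/(90137072/437) = 90976*(437/90137072) = 2484782/5633567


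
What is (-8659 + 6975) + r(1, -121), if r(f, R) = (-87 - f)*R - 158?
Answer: 8806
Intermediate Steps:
r(f, R) = -158 + R*(-87 - f) (r(f, R) = R*(-87 - f) - 158 = -158 + R*(-87 - f))
(-8659 + 6975) + r(1, -121) = (-8659 + 6975) + (-158 - 87*(-121) - 1*(-121)*1) = -1684 + (-158 + 10527 + 121) = -1684 + 10490 = 8806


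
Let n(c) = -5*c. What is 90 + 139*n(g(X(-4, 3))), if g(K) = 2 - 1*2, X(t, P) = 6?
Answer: 90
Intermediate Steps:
g(K) = 0 (g(K) = 2 - 2 = 0)
90 + 139*n(g(X(-4, 3))) = 90 + 139*(-5*0) = 90 + 139*0 = 90 + 0 = 90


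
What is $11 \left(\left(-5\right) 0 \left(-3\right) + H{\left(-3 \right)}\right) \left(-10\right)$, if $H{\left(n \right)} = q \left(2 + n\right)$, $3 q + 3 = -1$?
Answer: $- \frac{440}{3} \approx -146.67$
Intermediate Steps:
$q = - \frac{4}{3}$ ($q = -1 + \frac{1}{3} \left(-1\right) = -1 - \frac{1}{3} = - \frac{4}{3} \approx -1.3333$)
$H{\left(n \right)} = - \frac{8}{3} - \frac{4 n}{3}$ ($H{\left(n \right)} = - \frac{4 \left(2 + n\right)}{3} = - \frac{8}{3} - \frac{4 n}{3}$)
$11 \left(\left(-5\right) 0 \left(-3\right) + H{\left(-3 \right)}\right) \left(-10\right) = 11 \left(\left(-5\right) 0 \left(-3\right) - - \frac{4}{3}\right) \left(-10\right) = 11 \left(0 \left(-3\right) + \left(- \frac{8}{3} + 4\right)\right) \left(-10\right) = 11 \left(0 + \frac{4}{3}\right) \left(-10\right) = 11 \cdot \frac{4}{3} \left(-10\right) = \frac{44}{3} \left(-10\right) = - \frac{440}{3}$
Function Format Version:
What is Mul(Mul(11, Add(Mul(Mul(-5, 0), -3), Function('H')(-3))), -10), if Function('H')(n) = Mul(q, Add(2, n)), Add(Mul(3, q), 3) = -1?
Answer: Rational(-440, 3) ≈ -146.67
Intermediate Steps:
q = Rational(-4, 3) (q = Add(-1, Mul(Rational(1, 3), -1)) = Add(-1, Rational(-1, 3)) = Rational(-4, 3) ≈ -1.3333)
Function('H')(n) = Add(Rational(-8, 3), Mul(Rational(-4, 3), n)) (Function('H')(n) = Mul(Rational(-4, 3), Add(2, n)) = Add(Rational(-8, 3), Mul(Rational(-4, 3), n)))
Mul(Mul(11, Add(Mul(Mul(-5, 0), -3), Function('H')(-3))), -10) = Mul(Mul(11, Add(Mul(Mul(-5, 0), -3), Add(Rational(-8, 3), Mul(Rational(-4, 3), -3)))), -10) = Mul(Mul(11, Add(Mul(0, -3), Add(Rational(-8, 3), 4))), -10) = Mul(Mul(11, Add(0, Rational(4, 3))), -10) = Mul(Mul(11, Rational(4, 3)), -10) = Mul(Rational(44, 3), -10) = Rational(-440, 3)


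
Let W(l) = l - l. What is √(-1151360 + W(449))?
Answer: 8*I*√17990 ≈ 1073.0*I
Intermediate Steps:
W(l) = 0
√(-1151360 + W(449)) = √(-1151360 + 0) = √(-1151360) = 8*I*√17990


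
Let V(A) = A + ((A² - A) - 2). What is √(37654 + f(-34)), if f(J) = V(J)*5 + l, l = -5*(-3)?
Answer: 11*√359 ≈ 208.42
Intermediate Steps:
l = 15
V(A) = -2 + A² (V(A) = A + (-2 + A² - A) = -2 + A²)
f(J) = 5 + 5*J² (f(J) = (-2 + J²)*5 + 15 = (-10 + 5*J²) + 15 = 5 + 5*J²)
√(37654 + f(-34)) = √(37654 + (5 + 5*(-34)²)) = √(37654 + (5 + 5*1156)) = √(37654 + (5 + 5780)) = √(37654 + 5785) = √43439 = 11*√359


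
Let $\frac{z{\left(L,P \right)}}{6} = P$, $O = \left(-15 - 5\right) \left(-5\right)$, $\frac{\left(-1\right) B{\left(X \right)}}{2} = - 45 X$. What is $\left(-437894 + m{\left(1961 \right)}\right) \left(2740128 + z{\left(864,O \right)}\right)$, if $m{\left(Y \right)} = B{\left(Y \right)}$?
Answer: $-716437262112$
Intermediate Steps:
$B{\left(X \right)} = 90 X$ ($B{\left(X \right)} = - 2 \left(- 45 X\right) = 90 X$)
$O = 100$ ($O = \left(-20\right) \left(-5\right) = 100$)
$z{\left(L,P \right)} = 6 P$
$m{\left(Y \right)} = 90 Y$
$\left(-437894 + m{\left(1961 \right)}\right) \left(2740128 + z{\left(864,O \right)}\right) = \left(-437894 + 90 \cdot 1961\right) \left(2740128 + 6 \cdot 100\right) = \left(-437894 + 176490\right) \left(2740128 + 600\right) = \left(-261404\right) 2740728 = -716437262112$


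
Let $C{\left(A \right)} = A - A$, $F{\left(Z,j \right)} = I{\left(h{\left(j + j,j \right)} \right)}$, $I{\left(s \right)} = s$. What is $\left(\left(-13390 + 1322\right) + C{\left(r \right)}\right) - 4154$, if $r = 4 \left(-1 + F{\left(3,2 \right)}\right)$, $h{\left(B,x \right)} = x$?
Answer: $-16222$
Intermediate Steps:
$F{\left(Z,j \right)} = j$
$r = 4$ ($r = 4 \left(-1 + 2\right) = 4 \cdot 1 = 4$)
$C{\left(A \right)} = 0$
$\left(\left(-13390 + 1322\right) + C{\left(r \right)}\right) - 4154 = \left(\left(-13390 + 1322\right) + 0\right) - 4154 = \left(-12068 + 0\right) - 4154 = -12068 - 4154 = -16222$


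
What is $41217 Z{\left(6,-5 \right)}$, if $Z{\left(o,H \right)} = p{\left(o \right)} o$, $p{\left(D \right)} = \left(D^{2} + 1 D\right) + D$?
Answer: $11870496$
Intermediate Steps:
$p{\left(D \right)} = D^{2} + 2 D$ ($p{\left(D \right)} = \left(D^{2} + D\right) + D = \left(D + D^{2}\right) + D = D^{2} + 2 D$)
$Z{\left(o,H \right)} = o^{2} \left(2 + o\right)$ ($Z{\left(o,H \right)} = o \left(2 + o\right) o = o^{2} \left(2 + o\right)$)
$41217 Z{\left(6,-5 \right)} = 41217 \cdot 6^{2} \left(2 + 6\right) = 41217 \cdot 36 \cdot 8 = 41217 \cdot 288 = 11870496$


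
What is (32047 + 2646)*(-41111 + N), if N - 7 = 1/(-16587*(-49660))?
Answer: -1174628416145935547/823710420 ≈ -1.4260e+9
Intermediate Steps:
N = 5765972941/823710420 (N = 7 + 1/(-16587*(-49660)) = 7 - 1/16587*(-1/49660) = 7 + 1/823710420 = 5765972941/823710420 ≈ 7.0000)
(32047 + 2646)*(-41111 + N) = (32047 + 2646)*(-41111 + 5765972941/823710420) = 34693*(-33857793103679/823710420) = -1174628416145935547/823710420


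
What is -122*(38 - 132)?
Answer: 11468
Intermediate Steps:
-122*(38 - 132) = -122*(-94) = 11468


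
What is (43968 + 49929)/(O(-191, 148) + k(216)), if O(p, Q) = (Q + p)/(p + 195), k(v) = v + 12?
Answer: 375588/869 ≈ 432.21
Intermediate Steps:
k(v) = 12 + v
O(p, Q) = (Q + p)/(195 + p)
(43968 + 49929)/(O(-191, 148) + k(216)) = (43968 + 49929)/((148 - 191)/(195 - 191) + (12 + 216)) = 93897/(-43/4 + 228) = 93897/(869/4) = 93897*(4/869) = 375588/869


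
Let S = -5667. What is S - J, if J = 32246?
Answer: -37913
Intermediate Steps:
S - J = -5667 - 1*32246 = -5667 - 32246 = -37913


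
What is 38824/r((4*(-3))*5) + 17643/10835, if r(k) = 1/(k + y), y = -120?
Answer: -75718429557/10835 ≈ -6.9883e+6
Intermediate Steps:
r(k) = 1/(-120 + k) (r(k) = 1/(k - 120) = 1/(-120 + k))
38824/r((4*(-3))*5) + 17643/10835 = 38824/(1/(-120 + (4*(-3))*5)) + 17643/10835 = 38824/(1/(-120 - 12*5)) + 17643*(1/10835) = 38824/(1/(-120 - 60)) + 17643/10835 = 38824/(1/(-180)) + 17643/10835 = 38824/(-1/180) + 17643/10835 = 38824*(-180) + 17643/10835 = -6988320 + 17643/10835 = -75718429557/10835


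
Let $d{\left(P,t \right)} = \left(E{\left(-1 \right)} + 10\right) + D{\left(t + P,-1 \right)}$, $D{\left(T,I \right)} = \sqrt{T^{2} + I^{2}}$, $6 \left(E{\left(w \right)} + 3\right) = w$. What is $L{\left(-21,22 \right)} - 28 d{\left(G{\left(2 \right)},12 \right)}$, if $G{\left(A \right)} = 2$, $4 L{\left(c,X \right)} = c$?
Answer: $- \frac{2359}{12} - 28 \sqrt{197} \approx -589.58$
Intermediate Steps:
$L{\left(c,X \right)} = \frac{c}{4}$
$E{\left(w \right)} = -3 + \frac{w}{6}$
$D{\left(T,I \right)} = \sqrt{I^{2} + T^{2}}$
$d{\left(P,t \right)} = \frac{41}{6} + \sqrt{1 + \left(P + t\right)^{2}}$ ($d{\left(P,t \right)} = \left(\left(-3 + \frac{1}{6} \left(-1\right)\right) + 10\right) + \sqrt{\left(-1\right)^{2} + \left(t + P\right)^{2}} = \left(\left(-3 - \frac{1}{6}\right) + 10\right) + \sqrt{1 + \left(P + t\right)^{2}} = \left(- \frac{19}{6} + 10\right) + \sqrt{1 + \left(P + t\right)^{2}} = \frac{41}{6} + \sqrt{1 + \left(P + t\right)^{2}}$)
$L{\left(-21,22 \right)} - 28 d{\left(G{\left(2 \right)},12 \right)} = \frac{1}{4} \left(-21\right) - 28 \left(\frac{41}{6} + \sqrt{1 + \left(2 + 12\right)^{2}}\right) = - \frac{21}{4} - 28 \left(\frac{41}{6} + \sqrt{1 + 14^{2}}\right) = - \frac{21}{4} - 28 \left(\frac{41}{6} + \sqrt{1 + 196}\right) = - \frac{21}{4} - 28 \left(\frac{41}{6} + \sqrt{197}\right) = - \frac{21}{4} - \left(\frac{574}{3} + 28 \sqrt{197}\right) = - \frac{2359}{12} - 28 \sqrt{197}$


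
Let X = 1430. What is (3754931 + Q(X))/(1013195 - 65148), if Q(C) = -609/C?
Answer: 5369550721/1355707210 ≈ 3.9607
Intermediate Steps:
(3754931 + Q(X))/(1013195 - 65148) = (3754931 - 609/1430)/(1013195 - 65148) = (3754931 - 609*1/1430)/948047 = (3754931 - 609/1430)*(1/948047) = (5369550721/1430)*(1/948047) = 5369550721/1355707210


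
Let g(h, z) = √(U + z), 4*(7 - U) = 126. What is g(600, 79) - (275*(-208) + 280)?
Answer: 56920 + √218/2 ≈ 56927.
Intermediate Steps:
U = -49/2 (U = 7 - ¼*126 = 7 - 63/2 = -49/2 ≈ -24.500)
g(h, z) = √(-49/2 + z)
g(600, 79) - (275*(-208) + 280) = √(-98 + 4*79)/2 - (275*(-208) + 280) = √(-98 + 316)/2 - (-57200 + 280) = √218/2 - 1*(-56920) = √218/2 + 56920 = 56920 + √218/2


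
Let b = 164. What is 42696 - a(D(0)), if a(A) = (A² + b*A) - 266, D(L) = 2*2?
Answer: 42290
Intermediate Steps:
D(L) = 4
a(A) = -266 + A² + 164*A (a(A) = (A² + 164*A) - 266 = -266 + A² + 164*A)
42696 - a(D(0)) = 42696 - (-266 + 4² + 164*4) = 42696 - (-266 + 16 + 656) = 42696 - 1*406 = 42696 - 406 = 42290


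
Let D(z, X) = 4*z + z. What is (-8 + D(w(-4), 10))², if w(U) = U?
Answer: 784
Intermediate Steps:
D(z, X) = 5*z
(-8 + D(w(-4), 10))² = (-8 + 5*(-4))² = (-8 - 20)² = (-28)² = 784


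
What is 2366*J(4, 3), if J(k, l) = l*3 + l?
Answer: 28392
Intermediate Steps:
J(k, l) = 4*l (J(k, l) = 3*l + l = 4*l)
2366*J(4, 3) = 2366*(4*3) = 2366*12 = 28392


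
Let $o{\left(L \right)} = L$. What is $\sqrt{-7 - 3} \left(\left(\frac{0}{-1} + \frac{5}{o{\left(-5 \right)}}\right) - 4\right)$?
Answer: $- 5 i \sqrt{10} \approx - 15.811 i$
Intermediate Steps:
$\sqrt{-7 - 3} \left(\left(\frac{0}{-1} + \frac{5}{o{\left(-5 \right)}}\right) - 4\right) = \sqrt{-7 - 3} \left(\left(\frac{0}{-1} + \frac{5}{-5}\right) - 4\right) = \sqrt{-10} \left(\left(0 \left(-1\right) + 5 \left(- \frac{1}{5}\right)\right) - 4\right) = i \sqrt{10} \left(\left(0 - 1\right) - 4\right) = i \sqrt{10} \left(-1 - 4\right) = i \sqrt{10} \left(-5\right) = - 5 i \sqrt{10}$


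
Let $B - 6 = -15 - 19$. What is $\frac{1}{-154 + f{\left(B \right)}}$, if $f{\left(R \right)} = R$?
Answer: $- \frac{1}{182} \approx -0.0054945$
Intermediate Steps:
$B = -28$ ($B = 6 - 34 = -28$)
$\frac{1}{-154 + f{\left(B \right)}} = \frac{1}{-154 - 28} = \frac{1}{-182} = - \frac{1}{182}$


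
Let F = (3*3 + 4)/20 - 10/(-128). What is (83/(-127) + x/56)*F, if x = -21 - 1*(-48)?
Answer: -284027/2275840 ≈ -0.12480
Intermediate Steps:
x = 27 (x = -21 + 48 = 27)
F = 233/320 (F = (9 + 4)*(1/20) - 10*(-1/128) = 13*(1/20) + 5/64 = 13/20 + 5/64 = 233/320 ≈ 0.72812)
(83/(-127) + x/56)*F = (83/(-127) + 27/56)*(233/320) = (83*(-1/127) + 27*(1/56))*(233/320) = (-83/127 + 27/56)*(233/320) = -1219/7112*233/320 = -284027/2275840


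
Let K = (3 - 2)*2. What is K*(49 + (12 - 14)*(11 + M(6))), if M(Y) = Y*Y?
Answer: -90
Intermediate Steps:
K = 2 (K = 1*2 = 2)
M(Y) = Y²
K*(49 + (12 - 14)*(11 + M(6))) = 2*(49 + (12 - 14)*(11 + 6²)) = 2*(49 - 2*(11 + 36)) = 2*(49 - 2*47) = 2*(49 - 94) = 2*(-45) = -90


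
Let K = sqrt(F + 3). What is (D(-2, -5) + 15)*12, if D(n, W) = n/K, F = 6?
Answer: 172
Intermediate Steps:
K = 3 (K = sqrt(6 + 3) = sqrt(9) = 3)
D(n, W) = n/3
(D(-2, -5) + 15)*12 = ((1/3)*(-2) + 15)*12 = (-2/3 + 15)*12 = (43/3)*12 = 172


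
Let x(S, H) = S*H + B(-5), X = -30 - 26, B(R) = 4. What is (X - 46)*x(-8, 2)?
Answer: 1224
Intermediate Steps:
X = -56
x(S, H) = 4 + H*S (x(S, H) = S*H + 4 = H*S + 4 = 4 + H*S)
(X - 46)*x(-8, 2) = (-56 - 46)*(4 + 2*(-8)) = -102*(4 - 16) = -102*(-12) = 1224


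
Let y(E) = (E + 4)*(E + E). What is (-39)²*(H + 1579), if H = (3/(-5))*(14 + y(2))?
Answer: 11834901/5 ≈ 2.3670e+6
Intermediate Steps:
y(E) = 2*E*(4 + E) (y(E) = (4 + E)*(2*E) = 2*E*(4 + E))
H = -114/5 (H = (3/(-5))*(14 + 2*2*(4 + 2)) = (3*(-⅕))*(14 + 2*2*6) = -3*(14 + 24)/5 = -⅗*38 = -114/5 ≈ -22.800)
(-39)²*(H + 1579) = (-39)²*(-114/5 + 1579) = 1521*(7781/5) = 11834901/5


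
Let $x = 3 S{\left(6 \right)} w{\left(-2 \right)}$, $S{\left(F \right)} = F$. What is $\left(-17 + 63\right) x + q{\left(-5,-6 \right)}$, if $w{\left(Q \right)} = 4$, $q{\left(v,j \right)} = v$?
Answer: $3307$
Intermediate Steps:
$x = 72$ ($x = 3 \cdot 6 \cdot 4 = 18 \cdot 4 = 72$)
$\left(-17 + 63\right) x + q{\left(-5,-6 \right)} = \left(-17 + 63\right) 72 - 5 = 46 \cdot 72 - 5 = 3312 - 5 = 3307$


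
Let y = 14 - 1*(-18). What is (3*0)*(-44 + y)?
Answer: 0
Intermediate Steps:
y = 32 (y = 14 + 18 = 32)
(3*0)*(-44 + y) = (3*0)*(-44 + 32) = 0*(-12) = 0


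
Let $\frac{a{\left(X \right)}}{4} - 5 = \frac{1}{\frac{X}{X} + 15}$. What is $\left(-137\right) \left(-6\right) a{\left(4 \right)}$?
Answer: $\frac{33291}{2} \approx 16646.0$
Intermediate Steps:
$a{\left(X \right)} = \frac{81}{4}$ ($a{\left(X \right)} = 20 + \frac{4}{\frac{X}{X} + 15} = 20 + \frac{4}{1 + 15} = 20 + \frac{4}{16} = 20 + 4 \cdot \frac{1}{16} = 20 + \frac{1}{4} = \frac{81}{4}$)
$\left(-137\right) \left(-6\right) a{\left(4 \right)} = \left(-137\right) \left(-6\right) \frac{81}{4} = 822 \cdot \frac{81}{4} = \frac{33291}{2}$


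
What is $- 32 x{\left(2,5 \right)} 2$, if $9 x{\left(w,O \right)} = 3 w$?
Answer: $- \frac{128}{3} \approx -42.667$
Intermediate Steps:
$x{\left(w,O \right)} = \frac{w}{3}$ ($x{\left(w,O \right)} = \frac{3 w}{9} = \frac{w}{3}$)
$- 32 x{\left(2,5 \right)} 2 = - 32 \cdot \frac{1}{3} \cdot 2 \cdot 2 = \left(-32\right) \frac{2}{3} \cdot 2 = \left(- \frac{64}{3}\right) 2 = - \frac{128}{3}$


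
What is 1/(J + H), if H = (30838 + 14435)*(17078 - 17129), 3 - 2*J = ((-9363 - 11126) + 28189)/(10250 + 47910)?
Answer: -5816/13428687829 ≈ -4.3310e-7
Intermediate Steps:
J = 8339/5816 (J = 3/2 - ((-9363 - 11126) + 28189)/(2*(10250 + 47910)) = 3/2 - (-20489 + 28189)/(2*58160) = 3/2 - 3850/58160 = 3/2 - ½*385/2908 = 3/2 - 385/5816 = 8339/5816 ≈ 1.4338)
H = -2308923 (H = 45273*(-51) = -2308923)
1/(J + H) = 1/(8339/5816 - 2308923) = 1/(-13428687829/5816) = -5816/13428687829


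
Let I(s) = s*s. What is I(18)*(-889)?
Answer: -288036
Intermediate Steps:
I(s) = s²
I(18)*(-889) = 18²*(-889) = 324*(-889) = -288036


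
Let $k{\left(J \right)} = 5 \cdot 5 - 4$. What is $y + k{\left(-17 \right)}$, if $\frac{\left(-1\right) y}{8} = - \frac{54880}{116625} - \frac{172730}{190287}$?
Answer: $\frac{47382489557}{1479481425} \approx 32.026$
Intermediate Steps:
$y = \frac{16313379632}{1479481425}$ ($y = - 8 \left(- \frac{54880}{116625} - \frac{172730}{190287}\right) = - 8 \left(\left(-54880\right) \frac{1}{116625} - \frac{172730}{190287}\right) = - 8 \left(- \frac{10976}{23325} - \frac{172730}{190287}\right) = \left(-8\right) \left(- \frac{2039172454}{1479481425}\right) = \frac{16313379632}{1479481425} \approx 11.026$)
$k{\left(J \right)} = 21$ ($k{\left(J \right)} = 25 - 4 = 21$)
$y + k{\left(-17 \right)} = \frac{16313379632}{1479481425} + 21 = \frac{47382489557}{1479481425}$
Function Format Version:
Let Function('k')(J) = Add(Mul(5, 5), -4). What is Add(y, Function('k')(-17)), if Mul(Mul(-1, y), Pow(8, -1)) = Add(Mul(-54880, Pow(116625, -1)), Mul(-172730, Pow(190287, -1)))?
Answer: Rational(47382489557, 1479481425) ≈ 32.026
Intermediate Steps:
y = Rational(16313379632, 1479481425) (y = Mul(-8, Add(Mul(-54880, Pow(116625, -1)), Mul(-172730, Pow(190287, -1)))) = Mul(-8, Add(Mul(-54880, Rational(1, 116625)), Mul(-172730, Rational(1, 190287)))) = Mul(-8, Add(Rational(-10976, 23325), Rational(-172730, 190287))) = Mul(-8, Rational(-2039172454, 1479481425)) = Rational(16313379632, 1479481425) ≈ 11.026)
Function('k')(J) = 21 (Function('k')(J) = Add(25, -4) = 21)
Add(y, Function('k')(-17)) = Add(Rational(16313379632, 1479481425), 21) = Rational(47382489557, 1479481425)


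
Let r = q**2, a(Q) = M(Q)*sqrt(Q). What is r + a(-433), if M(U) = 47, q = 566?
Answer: 320356 + 47*I*sqrt(433) ≈ 3.2036e+5 + 978.01*I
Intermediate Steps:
a(Q) = 47*sqrt(Q)
r = 320356 (r = 566**2 = 320356)
r + a(-433) = 320356 + 47*sqrt(-433) = 320356 + 47*(I*sqrt(433)) = 320356 + 47*I*sqrt(433)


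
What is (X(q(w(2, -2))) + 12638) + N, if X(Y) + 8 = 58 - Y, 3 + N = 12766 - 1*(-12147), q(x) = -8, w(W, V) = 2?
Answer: 37606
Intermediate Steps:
N = 24910 (N = -3 + (12766 - 1*(-12147)) = -3 + (12766 + 12147) = -3 + 24913 = 24910)
X(Y) = 50 - Y (X(Y) = -8 + (58 - Y) = 50 - Y)
(X(q(w(2, -2))) + 12638) + N = ((50 - 1*(-8)) + 12638) + 24910 = ((50 + 8) + 12638) + 24910 = (58 + 12638) + 24910 = 12696 + 24910 = 37606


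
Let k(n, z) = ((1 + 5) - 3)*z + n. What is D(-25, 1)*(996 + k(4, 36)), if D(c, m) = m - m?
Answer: 0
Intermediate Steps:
D(c, m) = 0
k(n, z) = n + 3*z (k(n, z) = (6 - 3)*z + n = 3*z + n = n + 3*z)
D(-25, 1)*(996 + k(4, 36)) = 0*(996 + (4 + 3*36)) = 0*(996 + (4 + 108)) = 0*(996 + 112) = 0*1108 = 0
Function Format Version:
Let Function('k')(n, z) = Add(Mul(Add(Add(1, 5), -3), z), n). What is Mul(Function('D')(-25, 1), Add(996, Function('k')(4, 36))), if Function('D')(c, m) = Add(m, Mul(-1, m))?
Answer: 0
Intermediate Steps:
Function('D')(c, m) = 0
Function('k')(n, z) = Add(n, Mul(3, z)) (Function('k')(n, z) = Add(Mul(Add(6, -3), z), n) = Add(Mul(3, z), n) = Add(n, Mul(3, z)))
Mul(Function('D')(-25, 1), Add(996, Function('k')(4, 36))) = Mul(0, Add(996, Add(4, Mul(3, 36)))) = Mul(0, Add(996, Add(4, 108))) = Mul(0, Add(996, 112)) = Mul(0, 1108) = 0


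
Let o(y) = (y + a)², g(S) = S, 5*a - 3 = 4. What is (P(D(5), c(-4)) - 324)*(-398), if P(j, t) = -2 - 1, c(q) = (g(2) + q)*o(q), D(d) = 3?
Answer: 130146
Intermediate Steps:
a = 7/5 (a = ⅗ + (⅕)*4 = ⅗ + ⅘ = 7/5 ≈ 1.4000)
o(y) = (7/5 + y)² (o(y) = (y + 7/5)² = (7/5 + y)²)
c(q) = (7 + 5*q)²*(2 + q)/25 (c(q) = (2 + q)*((7 + 5*q)²/25) = (7 + 5*q)²*(2 + q)/25)
P(j, t) = -3
(P(D(5), c(-4)) - 324)*(-398) = (-3 - 324)*(-398) = -327*(-398) = 130146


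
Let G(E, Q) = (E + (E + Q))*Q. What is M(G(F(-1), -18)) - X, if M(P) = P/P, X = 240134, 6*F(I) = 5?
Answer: -240133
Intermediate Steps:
F(I) = ⅚ (F(I) = (⅙)*5 = ⅚)
G(E, Q) = Q*(Q + 2*E) (G(E, Q) = (Q + 2*E)*Q = Q*(Q + 2*E))
M(P) = 1
M(G(F(-1), -18)) - X = 1 - 1*240134 = 1 - 240134 = -240133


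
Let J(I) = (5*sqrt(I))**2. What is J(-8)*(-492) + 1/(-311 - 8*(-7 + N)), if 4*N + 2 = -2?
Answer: 24304799/247 ≈ 98400.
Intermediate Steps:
N = -1 (N = -1/2 + (1/4)*(-2) = -1/2 - 1/2 = -1)
J(I) = 25*I
J(-8)*(-492) + 1/(-311 - 8*(-7 + N)) = (25*(-8))*(-492) + 1/(-311 - 8*(-7 - 1)) = -200*(-492) + 1/(-311 - 8*(-8)) = 98400 + 1/(-311 + 64) = 98400 + 1/(-247) = 98400 - 1/247 = 24304799/247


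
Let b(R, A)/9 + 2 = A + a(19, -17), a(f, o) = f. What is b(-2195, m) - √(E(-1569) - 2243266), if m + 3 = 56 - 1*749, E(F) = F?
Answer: -6111 - I*√2244835 ≈ -6111.0 - 1498.3*I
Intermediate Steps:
m = -696 (m = -3 + (56 - 1*749) = -3 + (56 - 749) = -3 - 693 = -696)
b(R, A) = 153 + 9*A (b(R, A) = -18 + 9*(A + 19) = -18 + 9*(19 + A) = -18 + (171 + 9*A) = 153 + 9*A)
b(-2195, m) - √(E(-1569) - 2243266) = (153 + 9*(-696)) - √(-1569 - 2243266) = (153 - 6264) - √(-2244835) = -6111 - I*√2244835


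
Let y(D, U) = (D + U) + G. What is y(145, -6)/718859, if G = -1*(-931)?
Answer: 1070/718859 ≈ 0.0014885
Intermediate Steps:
G = 931
y(D, U) = 931 + D + U (y(D, U) = (D + U) + 931 = 931 + D + U)
y(145, -6)/718859 = (931 + 145 - 6)/718859 = 1070*(1/718859) = 1070/718859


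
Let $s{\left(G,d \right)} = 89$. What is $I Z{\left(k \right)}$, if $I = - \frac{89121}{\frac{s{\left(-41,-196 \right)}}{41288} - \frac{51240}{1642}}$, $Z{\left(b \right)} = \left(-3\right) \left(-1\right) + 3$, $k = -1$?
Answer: $\frac{18125846779248}{1057725491} \approx 17137.0$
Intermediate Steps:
$Z{\left(b \right)} = 6$ ($Z{\left(b \right)} = 3 + 3 = 6$)
$I = \frac{3020974463208}{1057725491}$ ($I = - \frac{89121}{\frac{89}{41288} - \frac{51240}{1642}} = - \frac{89121}{89 \cdot \frac{1}{41288} - \frac{25620}{821}} = - \frac{89121}{\frac{89}{41288} - \frac{25620}{821}} = - \frac{89121}{- \frac{1057725491}{33897448}} = \left(-89121\right) \left(- \frac{33897448}{1057725491}\right) = \frac{3020974463208}{1057725491} \approx 2856.1$)
$I Z{\left(k \right)} = \frac{3020974463208}{1057725491} \cdot 6 = \frac{18125846779248}{1057725491}$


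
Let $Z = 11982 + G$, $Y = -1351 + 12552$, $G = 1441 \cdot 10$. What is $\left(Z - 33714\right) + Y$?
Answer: $3879$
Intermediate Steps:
$G = 14410$
$Y = 11201$
$Z = 26392$ ($Z = 11982 + 14410 = 26392$)
$\left(Z - 33714\right) + Y = \left(26392 - 33714\right) + 11201 = -7322 + 11201 = 3879$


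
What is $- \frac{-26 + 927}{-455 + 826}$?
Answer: $- \frac{17}{7} \approx -2.4286$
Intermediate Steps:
$- \frac{-26 + 927}{-455 + 826} = - \frac{901}{371} = \left(-1\right) \frac{17}{7} = - \frac{17}{7}$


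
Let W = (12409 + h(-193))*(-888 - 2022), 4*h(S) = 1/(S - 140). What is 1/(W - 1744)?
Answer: -222/8016848863 ≈ -2.7692e-8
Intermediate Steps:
h(S) = 1/(4*(-140 + S)) (h(S) = 1/(4*(S - 140)) = 1/(4*(-140 + S)))
W = -8016461695/222 (W = (12409 + 1/(4*(-140 - 193)))*(-888 - 2022) = (12409 + (¼)/(-333))*(-2910) = (12409 + (¼)*(-1/333))*(-2910) = (12409 - 1/1332)*(-2910) = (16528787/1332)*(-2910) = -8016461695/222 ≈ -3.6110e+7)
1/(W - 1744) = 1/(-8016461695/222 - 1744) = 1/(-8016848863/222) = -222/8016848863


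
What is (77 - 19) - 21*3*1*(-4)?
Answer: 310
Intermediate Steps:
(77 - 19) - 21*3*1*(-4) = 58 - 63*(-4) = 58 - 21*(-12) = 58 + 252 = 310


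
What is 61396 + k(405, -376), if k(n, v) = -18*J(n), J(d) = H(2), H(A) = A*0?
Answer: 61396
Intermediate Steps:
H(A) = 0
J(d) = 0
k(n, v) = 0 (k(n, v) = -18*0 = 0)
61396 + k(405, -376) = 61396 + 0 = 61396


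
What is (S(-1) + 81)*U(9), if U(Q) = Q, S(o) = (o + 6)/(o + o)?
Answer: 1413/2 ≈ 706.50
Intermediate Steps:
S(o) = (6 + o)/(2*o) (S(o) = (6 + o)/((2*o)) = (6 + o)*(1/(2*o)) = (6 + o)/(2*o))
(S(-1) + 81)*U(9) = ((½)*(6 - 1)/(-1) + 81)*9 = ((½)*(-1)*5 + 81)*9 = (-5/2 + 81)*9 = (157/2)*9 = 1413/2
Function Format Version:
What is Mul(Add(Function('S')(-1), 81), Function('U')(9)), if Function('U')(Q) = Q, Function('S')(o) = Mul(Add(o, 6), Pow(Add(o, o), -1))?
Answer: Rational(1413, 2) ≈ 706.50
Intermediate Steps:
Function('S')(o) = Mul(Rational(1, 2), Pow(o, -1), Add(6, o)) (Function('S')(o) = Mul(Add(6, o), Pow(Mul(2, o), -1)) = Mul(Add(6, o), Mul(Rational(1, 2), Pow(o, -1))) = Mul(Rational(1, 2), Pow(o, -1), Add(6, o)))
Mul(Add(Function('S')(-1), 81), Function('U')(9)) = Mul(Add(Mul(Rational(1, 2), Pow(-1, -1), Add(6, -1)), 81), 9) = Mul(Add(Mul(Rational(1, 2), -1, 5), 81), 9) = Mul(Add(Rational(-5, 2), 81), 9) = Mul(Rational(157, 2), 9) = Rational(1413, 2)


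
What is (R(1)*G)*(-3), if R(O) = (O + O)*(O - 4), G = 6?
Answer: 108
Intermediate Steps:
R(O) = 2*O*(-4 + O) (R(O) = (2*O)*(-4 + O) = 2*O*(-4 + O))
(R(1)*G)*(-3) = ((2*1*(-4 + 1))*6)*(-3) = ((2*1*(-3))*6)*(-3) = -6*6*(-3) = -36*(-3) = 108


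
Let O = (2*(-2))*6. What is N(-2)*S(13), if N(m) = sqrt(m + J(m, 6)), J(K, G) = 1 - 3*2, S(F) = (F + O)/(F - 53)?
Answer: 11*I*sqrt(7)/40 ≈ 0.72758*I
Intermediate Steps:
O = -24 (O = -4*6 = -24)
S(F) = (-24 + F)/(-53 + F) (S(F) = (F - 24)/(F - 53) = (-24 + F)/(-53 + F))
J(K, G) = -5 (J(K, G) = 1 - 6 = -5)
N(m) = sqrt(-5 + m) (N(m) = sqrt(m - 5) = sqrt(-5 + m))
N(-2)*S(13) = sqrt(-5 - 2)*((-24 + 13)/(-53 + 13)) = sqrt(-7)*(-11/(-40)) = (I*sqrt(7))*(-1/40*(-11)) = (I*sqrt(7))*(11/40) = 11*I*sqrt(7)/40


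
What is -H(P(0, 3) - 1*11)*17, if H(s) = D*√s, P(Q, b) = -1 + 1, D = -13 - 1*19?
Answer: 544*I*√11 ≈ 1804.2*I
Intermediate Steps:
D = -32 (D = -13 - 19 = -32)
P(Q, b) = 0
H(s) = -32*√s
-H(P(0, 3) - 1*11)*17 = -(-32*√(0 - 1*11))*17 = -(-32*√(0 - 11))*17 = -(-32*I*√11)*17 = -(-544)*I*√11 = 544*I*√11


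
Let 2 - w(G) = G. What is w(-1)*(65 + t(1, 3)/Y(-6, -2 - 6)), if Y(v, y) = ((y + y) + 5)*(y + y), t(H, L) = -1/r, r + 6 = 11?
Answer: 171597/880 ≈ 195.00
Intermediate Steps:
r = 5 (r = -6 + 11 = 5)
w(G) = 2 - G
t(H, L) = -⅕ (t(H, L) = -1/5 = -1*⅕ = -⅕)
Y(v, y) = 2*y*(5 + 2*y) (Y(v, y) = (2*y + 5)*(2*y) = (5 + 2*y)*(2*y) = 2*y*(5 + 2*y))
w(-1)*(65 + t(1, 3)/Y(-6, -2 - 6)) = (2 - 1*(-1))*(65 - 1/(2*(-2 - 6)*(5 + 2*(-2 - 6)))/5) = (2 + 1)*(65 - (-1/(16*(5 + 2*(-8))))/5) = 3*(65 - (-1/(16*(5 - 16)))/5) = 3*(65 - 1/(5*(2*(-8)*(-11)))) = 3*(65 - ⅕/176) = 3*(65 - ⅕*1/176) = 3*(65 - 1/880) = 3*(57199/880) = 171597/880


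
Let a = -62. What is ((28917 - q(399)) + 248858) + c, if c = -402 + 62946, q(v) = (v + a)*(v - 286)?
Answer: 302238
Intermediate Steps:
q(v) = (-286 + v)*(-62 + v) (q(v) = (v - 62)*(v - 286) = (-62 + v)*(-286 + v) = (-286 + v)*(-62 + v))
c = 62544
((28917 - q(399)) + 248858) + c = ((28917 - (17732 + 399² - 348*399)) + 248858) + 62544 = ((28917 - (17732 + 159201 - 138852)) + 248858) + 62544 = ((28917 - 1*38081) + 248858) + 62544 = ((28917 - 38081) + 248858) + 62544 = (-9164 + 248858) + 62544 = 239694 + 62544 = 302238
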